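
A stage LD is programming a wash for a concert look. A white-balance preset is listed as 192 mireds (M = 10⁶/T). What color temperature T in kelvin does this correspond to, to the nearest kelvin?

T = 10⁶ / 192 = 5208.33 K → 5208 K.

5208 K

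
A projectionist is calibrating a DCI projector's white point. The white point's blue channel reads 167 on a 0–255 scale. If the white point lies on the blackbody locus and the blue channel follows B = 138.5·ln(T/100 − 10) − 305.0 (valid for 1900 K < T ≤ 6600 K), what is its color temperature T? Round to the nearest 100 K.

ln(t − 10) = (167 + 305.0) / 138.5 = 3.4079.
t − 10 = e^3.4079 = 30.203, so t = 40.203.
T = 100·t = 4020 K → 4000 K to the nearest 100 K.

4000 K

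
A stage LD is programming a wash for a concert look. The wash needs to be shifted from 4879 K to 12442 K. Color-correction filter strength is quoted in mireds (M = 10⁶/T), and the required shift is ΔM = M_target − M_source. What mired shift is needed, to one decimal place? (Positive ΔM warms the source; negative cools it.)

M_source = 10⁶/4879 = 204.960; M_target = 10⁶/12442 = 80.373.
ΔM = 80.373 − 204.960 = -124.587 → -124.6 mireds, a cooling shift.

-124.6 mireds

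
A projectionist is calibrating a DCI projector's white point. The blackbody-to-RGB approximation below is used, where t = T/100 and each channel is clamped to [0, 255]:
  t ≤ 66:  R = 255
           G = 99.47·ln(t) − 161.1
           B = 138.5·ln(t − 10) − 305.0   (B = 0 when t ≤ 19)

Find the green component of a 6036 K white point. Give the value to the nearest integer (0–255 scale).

247

t = 6036/100 = 60.36; the t ≤ 66 branch applies.
G = 99.47·ln 60.36 − 161.1 = 99.47·4.1003 − 161.1 = 246.759.
Rounded: 247.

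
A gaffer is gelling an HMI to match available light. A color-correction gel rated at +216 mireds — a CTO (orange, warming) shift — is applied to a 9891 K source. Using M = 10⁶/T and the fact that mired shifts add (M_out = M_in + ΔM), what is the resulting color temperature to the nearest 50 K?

3150 K

M_in = 10⁶/9891 = 101.10 mireds.
M_out = 101.10 + (+216) = 317.10 mireds.
T_out = 10⁶/317.10 = 3153.6 K → 3150 K.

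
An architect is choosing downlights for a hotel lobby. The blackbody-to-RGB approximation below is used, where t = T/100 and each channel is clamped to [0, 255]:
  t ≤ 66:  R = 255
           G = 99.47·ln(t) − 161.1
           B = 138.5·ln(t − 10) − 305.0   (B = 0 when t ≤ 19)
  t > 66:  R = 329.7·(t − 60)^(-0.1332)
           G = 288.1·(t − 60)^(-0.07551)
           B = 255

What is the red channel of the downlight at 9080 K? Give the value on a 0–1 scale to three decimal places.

0.819

t = 9080/100 = 90.8; the t > 66 branch applies.
R = 329.7·(90.8 − 60)^(-0.1332) = 329.7·30.8^(-0.1332) = 329.7·0.63347 = 208.855.
On a 0–1 scale: 208.855/255 = 0.8190 → 0.819.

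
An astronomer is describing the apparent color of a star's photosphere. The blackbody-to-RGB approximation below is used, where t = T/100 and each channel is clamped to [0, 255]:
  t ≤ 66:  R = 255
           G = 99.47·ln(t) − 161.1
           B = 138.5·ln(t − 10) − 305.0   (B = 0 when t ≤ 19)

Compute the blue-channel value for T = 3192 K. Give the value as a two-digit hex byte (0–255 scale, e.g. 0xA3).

0x7B

t = 3192/100 = 31.92; the t ≤ 66 branch applies.
B = 138.5·ln(31.92 − 10) − 305.0 = 138.5·ln 21.92 − 305.0 = 138.5·3.0874 − 305.0 = 122.605.
Rounded: 123; in hex, 0x7B.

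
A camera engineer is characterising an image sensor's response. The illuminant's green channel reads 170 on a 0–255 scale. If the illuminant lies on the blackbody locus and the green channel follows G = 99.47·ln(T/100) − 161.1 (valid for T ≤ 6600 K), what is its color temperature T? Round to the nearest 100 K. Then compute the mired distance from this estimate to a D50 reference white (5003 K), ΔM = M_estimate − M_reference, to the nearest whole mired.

ln t = (170 + 161.1) / 99.47 = 3.3286.
t = e^3.3286 = 27.900.
T = 100·t = 2790 K → 2800 K to the nearest 100 K.
M_estimate = 10⁶/2800 = 357.14; M_reference = 10⁶/5003 = 199.88.
ΔM = 357.14 − 199.88 = 157.26 → +157 mireds.

+157 mireds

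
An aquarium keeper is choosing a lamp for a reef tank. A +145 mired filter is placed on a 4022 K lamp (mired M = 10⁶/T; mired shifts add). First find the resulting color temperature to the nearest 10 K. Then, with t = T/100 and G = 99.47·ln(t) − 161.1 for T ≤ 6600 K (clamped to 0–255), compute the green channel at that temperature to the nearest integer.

M_in = 10⁶/4022 = 248.63; M_out = 248.63 + (+145) = 393.63.
T_out = 10⁶/393.63 = 2540.4 K → 2540 K; t = 25.4.
G = 99.47·ln 25.4 − 161.1 = 99.47·3.2347 − 161.1 = 160.661.
Rounded: 161.

161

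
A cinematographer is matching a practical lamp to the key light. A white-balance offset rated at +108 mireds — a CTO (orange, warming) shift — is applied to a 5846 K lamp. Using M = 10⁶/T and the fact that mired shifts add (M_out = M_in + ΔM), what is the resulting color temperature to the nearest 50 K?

3600 K

M_in = 10⁶/5846 = 171.06 mireds.
M_out = 171.06 + (+108) = 279.06 mireds.
T_out = 10⁶/279.06 = 3583.5 K → 3600 K.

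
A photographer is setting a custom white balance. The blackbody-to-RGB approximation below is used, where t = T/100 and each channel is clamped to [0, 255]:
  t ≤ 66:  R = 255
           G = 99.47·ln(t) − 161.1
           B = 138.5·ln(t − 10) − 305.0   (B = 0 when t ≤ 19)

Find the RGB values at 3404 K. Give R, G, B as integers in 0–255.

t = 3404/100 = 34.04; the t ≤ 66 branch applies.
R = 255 by definition for t ≤ 66.
G = 99.47·ln 34.04 − 161.1 = 99.47·3.5275 − 161.1 = 189.784.
B = 138.5·ln(34.04 − 10) − 305.0 = 138.5·ln 24.04 − 305.0 = 138.5·3.1797 − 305.0 = 135.391.
Rounded: (255, 190, 135).

R=255, G=190, B=135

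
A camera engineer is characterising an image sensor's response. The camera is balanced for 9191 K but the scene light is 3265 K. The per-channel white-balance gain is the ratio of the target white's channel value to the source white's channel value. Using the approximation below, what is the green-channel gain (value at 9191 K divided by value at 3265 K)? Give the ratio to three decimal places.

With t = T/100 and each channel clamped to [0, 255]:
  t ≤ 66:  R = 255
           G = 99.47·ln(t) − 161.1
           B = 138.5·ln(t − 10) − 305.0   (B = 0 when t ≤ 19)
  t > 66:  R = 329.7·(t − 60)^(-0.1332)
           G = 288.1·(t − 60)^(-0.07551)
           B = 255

At 3265 K (t = 32.65):
  G = 99.47·ln 32.65 − 161.1 = 99.47·3.4858 − 161.1 = 185.637.
At 9191 K (t = 91.91):
  G = 288.1·(91.91 − 60)^(-0.07551) = 288.1·31.91^(-0.07551) = 288.1·0.76991 = 221.810.
Gain = 221.810 / 185.637 = 1.1949 → 1.195.

1.195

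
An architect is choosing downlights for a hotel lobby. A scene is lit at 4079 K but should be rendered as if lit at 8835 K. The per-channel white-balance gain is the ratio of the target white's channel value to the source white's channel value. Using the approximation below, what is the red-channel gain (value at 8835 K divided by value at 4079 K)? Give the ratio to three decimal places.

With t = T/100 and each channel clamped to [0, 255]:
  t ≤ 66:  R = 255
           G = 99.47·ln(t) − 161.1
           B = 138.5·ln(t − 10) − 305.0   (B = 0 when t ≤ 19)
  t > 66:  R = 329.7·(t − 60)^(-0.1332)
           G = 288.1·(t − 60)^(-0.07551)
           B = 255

0.828

At 4079 K (t = 40.79):
  R = 255 by definition for t ≤ 66.
At 8835 K (t = 88.35):
  R = 329.7·(88.35 − 60)^(-0.1332) = 329.7·28.35^(-0.1332) = 329.7·0.64050 = 211.173.
Gain = 211.173 / 255.000 = 0.8281 → 0.828.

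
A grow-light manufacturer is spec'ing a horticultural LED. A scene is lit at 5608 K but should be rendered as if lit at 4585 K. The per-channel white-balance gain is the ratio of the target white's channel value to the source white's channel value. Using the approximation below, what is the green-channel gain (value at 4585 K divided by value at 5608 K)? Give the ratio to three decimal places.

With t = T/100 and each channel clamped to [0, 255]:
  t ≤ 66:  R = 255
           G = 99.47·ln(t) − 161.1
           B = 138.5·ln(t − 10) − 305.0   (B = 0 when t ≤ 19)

0.916

At 5608 K (t = 56.08):
  G = 99.47·ln 56.08 − 161.1 = 99.47·4.0268 − 161.1 = 239.444.
At 4585 K (t = 45.85):
  G = 99.47·ln 45.85 − 161.1 = 99.47·3.8254 − 161.1 = 219.410.
Gain = 219.410 / 239.444 = 0.9163 → 0.916.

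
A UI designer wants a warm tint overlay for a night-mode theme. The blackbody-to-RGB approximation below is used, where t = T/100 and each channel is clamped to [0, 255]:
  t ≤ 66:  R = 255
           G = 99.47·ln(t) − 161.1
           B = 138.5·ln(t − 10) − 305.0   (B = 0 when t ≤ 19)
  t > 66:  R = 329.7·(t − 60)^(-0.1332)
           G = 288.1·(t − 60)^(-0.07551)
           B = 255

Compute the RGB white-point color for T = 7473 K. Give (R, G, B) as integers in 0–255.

(230, 235, 255)

t = 7473/100 = 74.73; the t > 66 branch applies.
R = 329.7·(74.73 − 60)^(-0.1332) = 329.7·14.73^(-0.1332) = 329.7·0.69887 = 230.417.
G = 288.1·(74.73 − 60)^(-0.07551) = 288.1·14.73^(-0.07551) = 288.1·0.81619 = 235.143.
B = 255 by definition for t > 66.
Rounded: (230, 235, 255).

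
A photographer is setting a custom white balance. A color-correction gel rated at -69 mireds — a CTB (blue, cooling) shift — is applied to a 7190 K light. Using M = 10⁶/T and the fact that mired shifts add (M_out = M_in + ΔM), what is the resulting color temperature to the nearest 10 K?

M_in = 10⁶/7190 = 139.08 mireds.
M_out = 139.08 + (-69) = 70.08 mireds.
T_out = 10⁶/70.08 = 14269.0 K → 14270 K.

14270 K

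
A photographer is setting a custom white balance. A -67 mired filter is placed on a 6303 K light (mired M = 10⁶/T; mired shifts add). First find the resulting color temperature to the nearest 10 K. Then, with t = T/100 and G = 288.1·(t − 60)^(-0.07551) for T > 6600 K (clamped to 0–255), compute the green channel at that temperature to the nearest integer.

215

M_in = 10⁶/6303 = 158.65; M_out = 158.65 + (-67) = 91.65.
T_out = 10⁶/91.65 = 10910.5 K → 10910 K; t = 109.1.
G = 288.1·(109.1 − 60)^(-0.07551) = 288.1·49.1^(-0.07551) = 288.1·0.74526 = 214.709.
Rounded: 215.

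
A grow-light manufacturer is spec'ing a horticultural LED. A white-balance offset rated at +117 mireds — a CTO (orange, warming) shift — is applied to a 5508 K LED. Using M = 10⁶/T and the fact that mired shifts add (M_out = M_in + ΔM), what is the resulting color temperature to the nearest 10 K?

M_in = 10⁶/5508 = 181.55 mireds.
M_out = 181.55 + (+117) = 298.55 mireds.
T_out = 10⁶/298.55 = 3349.5 K → 3350 K.

3350 K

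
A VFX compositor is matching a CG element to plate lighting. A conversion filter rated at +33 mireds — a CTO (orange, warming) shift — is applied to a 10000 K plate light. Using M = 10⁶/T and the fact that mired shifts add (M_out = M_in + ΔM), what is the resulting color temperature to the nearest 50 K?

7500 K

M_in = 10⁶/10000 = 100.00 mireds.
M_out = 100.00 + (+33) = 133.00 mireds.
T_out = 10⁶/133.00 = 7518.8 K → 7500 K.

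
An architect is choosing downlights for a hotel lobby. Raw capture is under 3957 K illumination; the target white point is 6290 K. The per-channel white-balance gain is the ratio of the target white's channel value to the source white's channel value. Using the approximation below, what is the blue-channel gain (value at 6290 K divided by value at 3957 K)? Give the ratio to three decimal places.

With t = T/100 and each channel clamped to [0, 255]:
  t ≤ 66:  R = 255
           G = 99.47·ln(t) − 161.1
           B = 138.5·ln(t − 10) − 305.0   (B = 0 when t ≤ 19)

At 3957 K (t = 39.57):
  B = 138.5·ln(39.57 − 10) − 305.0 = 138.5·ln 29.57 − 305.0 = 138.5·3.3868 − 305.0 = 164.066.
At 6290 K (t = 62.9):
  B = 138.5·ln(62.9 − 10) − 305.0 = 138.5·ln 52.9 − 305.0 = 138.5·3.9684 − 305.0 = 244.624.
Gain = 244.624 / 164.066 = 1.4910 → 1.491.

1.491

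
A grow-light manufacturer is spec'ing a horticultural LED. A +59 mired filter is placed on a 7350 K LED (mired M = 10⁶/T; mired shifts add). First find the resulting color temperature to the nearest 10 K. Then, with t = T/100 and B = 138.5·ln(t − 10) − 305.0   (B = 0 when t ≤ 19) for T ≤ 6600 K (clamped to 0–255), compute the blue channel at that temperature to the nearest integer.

M_in = 10⁶/7350 = 136.05; M_out = 136.05 + (+59) = 195.05.
T_out = 10⁶/195.05 = 5126.8 K → 5130 K; t = 51.3.
B = 138.5·ln(51.3 − 10) − 305.0 = 138.5·ln 41.3 − 305.0 = 138.5·3.7209 − 305.0 = 210.339.
Rounded: 210.

210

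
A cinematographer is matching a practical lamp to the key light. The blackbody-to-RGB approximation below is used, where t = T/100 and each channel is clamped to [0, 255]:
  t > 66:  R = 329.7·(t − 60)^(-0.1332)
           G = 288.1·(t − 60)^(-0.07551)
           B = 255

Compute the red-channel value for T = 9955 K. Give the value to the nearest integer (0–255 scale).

202

t = 9955/100 = 99.55; the t > 66 branch applies.
R = 329.7·(99.55 − 60)^(-0.1332) = 329.7·39.55^(-0.1332) = 329.7·0.61272 = 202.013.
Rounded: 202.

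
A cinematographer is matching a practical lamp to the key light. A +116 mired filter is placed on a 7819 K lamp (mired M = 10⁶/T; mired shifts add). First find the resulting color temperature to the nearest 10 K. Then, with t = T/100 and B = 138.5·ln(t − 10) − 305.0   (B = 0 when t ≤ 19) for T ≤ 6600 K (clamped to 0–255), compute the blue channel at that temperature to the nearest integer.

M_in = 10⁶/7819 = 127.89; M_out = 127.89 + (+116) = 243.89.
T_out = 10⁶/243.89 = 4100.1 K → 4100 K; t = 41.
B = 138.5·ln(41 − 10) − 305.0 = 138.5·ln 31 − 305.0 = 138.5·3.4340 − 305.0 = 170.607.
Rounded: 171.

171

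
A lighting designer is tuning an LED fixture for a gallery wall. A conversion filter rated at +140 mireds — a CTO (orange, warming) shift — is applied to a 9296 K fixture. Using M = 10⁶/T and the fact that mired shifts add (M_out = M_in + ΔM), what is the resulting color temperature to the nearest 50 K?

4050 K

M_in = 10⁶/9296 = 107.57 mireds.
M_out = 107.57 + (+140) = 247.57 mireds.
T_out = 10⁶/247.57 = 4039.2 K → 4050 K.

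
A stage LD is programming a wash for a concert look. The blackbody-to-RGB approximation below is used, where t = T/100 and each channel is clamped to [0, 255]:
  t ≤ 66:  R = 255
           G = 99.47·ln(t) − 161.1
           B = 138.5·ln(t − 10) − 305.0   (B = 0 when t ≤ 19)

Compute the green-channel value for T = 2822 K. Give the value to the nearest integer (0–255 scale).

t = 2822/100 = 28.22; the t ≤ 66 branch applies.
G = 99.47·ln 28.22 − 161.1 = 99.47·3.3400 − 161.1 = 171.133.
Rounded: 171.

171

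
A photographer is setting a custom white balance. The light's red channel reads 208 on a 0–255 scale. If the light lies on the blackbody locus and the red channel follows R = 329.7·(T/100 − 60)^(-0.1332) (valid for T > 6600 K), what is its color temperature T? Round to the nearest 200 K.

9200 K

(t − 60)^(-0.1332) = 208/329.7 = 0.63088.
t − 60 = 0.63088^(1/-0.1332) = 0.63088^(-7.508) = 31.763, so t = 91.763.
T = 100·t = 9176 K → 9200 K to the nearest 200 K.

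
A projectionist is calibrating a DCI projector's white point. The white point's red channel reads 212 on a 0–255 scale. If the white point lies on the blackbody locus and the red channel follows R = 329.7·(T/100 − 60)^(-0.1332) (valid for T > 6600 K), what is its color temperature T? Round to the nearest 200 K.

8800 K

(t − 60)^(-0.1332) = 212/329.7 = 0.64301.
t − 60 = 0.64301^(1/-0.1332) = 0.64301^(-7.508) = 27.530, so t = 87.530.
T = 100·t = 8753 K → 8800 K to the nearest 200 K.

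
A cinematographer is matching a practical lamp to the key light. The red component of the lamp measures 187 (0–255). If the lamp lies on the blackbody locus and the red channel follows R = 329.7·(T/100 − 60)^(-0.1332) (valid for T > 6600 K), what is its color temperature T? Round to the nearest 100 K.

13100 K

(t − 60)^(-0.1332) = 187/329.7 = 0.56718.
t − 60 = 0.56718^(1/-0.1332) = 0.56718^(-7.508) = 70.620, so t = 130.620.
T = 100·t = 13062 K → 13100 K to the nearest 100 K.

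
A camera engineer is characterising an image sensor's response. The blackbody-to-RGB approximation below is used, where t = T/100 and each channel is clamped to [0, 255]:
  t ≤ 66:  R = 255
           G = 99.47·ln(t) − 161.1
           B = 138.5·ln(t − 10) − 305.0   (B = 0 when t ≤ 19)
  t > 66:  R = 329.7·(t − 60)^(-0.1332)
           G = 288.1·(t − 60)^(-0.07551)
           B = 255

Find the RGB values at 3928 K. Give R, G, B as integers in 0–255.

R=255, G=204, B=163

t = 3928/100 = 39.28; the t ≤ 66 branch applies.
R = 255 by definition for t ≤ 66.
G = 99.47·ln 39.28 − 161.1 = 99.47·3.6707 − 161.1 = 204.026.
B = 138.5·ln(39.28 − 10) − 305.0 = 138.5·ln 29.28 − 305.0 = 138.5·3.3769 − 305.0 = 162.701.
Rounded: (255, 204, 163).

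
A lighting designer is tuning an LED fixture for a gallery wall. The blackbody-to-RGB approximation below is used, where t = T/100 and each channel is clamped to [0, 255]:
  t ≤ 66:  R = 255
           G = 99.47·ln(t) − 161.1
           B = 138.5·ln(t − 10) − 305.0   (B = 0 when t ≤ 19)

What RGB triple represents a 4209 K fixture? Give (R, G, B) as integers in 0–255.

(255, 211, 175)

t = 4209/100 = 42.09; the t ≤ 66 branch applies.
R = 255 by definition for t ≤ 66.
G = 99.47·ln 42.09 − 161.1 = 99.47·3.7398 − 161.1 = 210.899.
B = 138.5·ln(42.09 − 10) − 305.0 = 138.5·ln 32.09 − 305.0 = 138.5·3.4685 − 305.0 = 175.393.
Rounded: (255, 211, 175).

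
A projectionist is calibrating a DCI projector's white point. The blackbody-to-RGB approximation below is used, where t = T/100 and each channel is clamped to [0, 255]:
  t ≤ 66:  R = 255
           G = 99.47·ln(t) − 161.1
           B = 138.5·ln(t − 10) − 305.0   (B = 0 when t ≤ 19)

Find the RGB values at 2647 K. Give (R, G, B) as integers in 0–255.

(255, 165, 83)

t = 2647/100 = 26.47; the t ≤ 66 branch applies.
R = 255 by definition for t ≤ 66.
G = 99.47·ln 26.47 − 161.1 = 99.47·3.2760 − 161.1 = 164.765.
B = 138.5·ln(26.47 − 10) − 305.0 = 138.5·ln 16.47 − 305.0 = 138.5·2.8015 − 305.0 = 83.013.
Rounded: (255, 165, 83).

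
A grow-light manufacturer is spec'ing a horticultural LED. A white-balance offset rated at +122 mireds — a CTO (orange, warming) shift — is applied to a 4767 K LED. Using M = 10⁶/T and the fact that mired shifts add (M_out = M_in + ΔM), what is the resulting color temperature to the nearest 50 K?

M_in = 10⁶/4767 = 209.78 mireds.
M_out = 209.78 + (+122) = 331.78 mireds.
T_out = 10⁶/331.78 = 3014.1 K → 3000 K.

3000 K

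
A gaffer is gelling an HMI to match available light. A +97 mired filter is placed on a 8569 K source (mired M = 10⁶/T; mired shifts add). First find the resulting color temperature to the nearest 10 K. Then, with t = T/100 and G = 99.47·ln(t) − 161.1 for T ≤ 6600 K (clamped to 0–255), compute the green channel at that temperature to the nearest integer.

M_in = 10⁶/8569 = 116.70; M_out = 116.70 + (+97) = 213.70.
T_out = 10⁶/213.70 = 4679.5 K → 4680 K; t = 46.8.
G = 99.47·ln 46.8 − 161.1 = 99.47·3.8459 − 161.1 = 221.450.
Rounded: 221.

221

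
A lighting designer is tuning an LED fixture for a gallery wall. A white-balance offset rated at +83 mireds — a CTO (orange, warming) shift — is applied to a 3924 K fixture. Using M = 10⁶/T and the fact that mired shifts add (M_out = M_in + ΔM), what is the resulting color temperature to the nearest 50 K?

2950 K

M_in = 10⁶/3924 = 254.84 mireds.
M_out = 254.84 + (+83) = 337.84 mireds.
T_out = 10⁶/337.84 = 2960.0 K → 2950 K.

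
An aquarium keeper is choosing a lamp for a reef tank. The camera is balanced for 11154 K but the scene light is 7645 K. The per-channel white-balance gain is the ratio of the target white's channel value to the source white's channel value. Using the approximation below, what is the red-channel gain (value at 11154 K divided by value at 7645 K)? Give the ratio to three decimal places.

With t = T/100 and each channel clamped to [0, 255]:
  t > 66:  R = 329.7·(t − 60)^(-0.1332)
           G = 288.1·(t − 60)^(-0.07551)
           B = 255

At 7645 K (t = 76.45):
  R = 329.7·(76.45 − 60)^(-0.1332) = 329.7·16.45^(-0.1332) = 329.7·0.68866 = 227.052.
At 11154 K (t = 111.54):
  R = 329.7·(111.54 − 60)^(-0.1332) = 329.7·51.54^(-0.1332) = 329.7·0.59148 = 195.012.
Gain = 195.012 / 227.052 = 0.8589 → 0.859.

0.859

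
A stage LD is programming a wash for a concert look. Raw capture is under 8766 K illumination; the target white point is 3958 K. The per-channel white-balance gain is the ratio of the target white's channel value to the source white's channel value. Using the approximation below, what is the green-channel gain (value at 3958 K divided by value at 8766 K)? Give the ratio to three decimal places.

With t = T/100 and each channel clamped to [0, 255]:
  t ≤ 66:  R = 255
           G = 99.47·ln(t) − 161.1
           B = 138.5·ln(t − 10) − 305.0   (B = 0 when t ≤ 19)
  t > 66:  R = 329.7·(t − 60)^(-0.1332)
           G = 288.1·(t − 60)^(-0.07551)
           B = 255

0.913

At 8766 K (t = 87.66):
  G = 288.1·(87.66 − 60)^(-0.07551) = 288.1·27.66^(-0.07551) = 288.1·0.77826 = 224.217.
At 3958 K (t = 39.58):
  G = 99.47·ln 39.58 − 161.1 = 99.47·3.6783 − 161.1 = 204.783.
Gain = 204.783 / 224.217 = 0.9133 → 0.913.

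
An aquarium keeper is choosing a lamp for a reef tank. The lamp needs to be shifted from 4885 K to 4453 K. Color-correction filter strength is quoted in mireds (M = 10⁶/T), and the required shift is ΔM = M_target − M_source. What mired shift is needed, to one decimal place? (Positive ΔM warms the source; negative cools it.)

+19.9 mireds

M_source = 10⁶/4885 = 204.708; M_target = 10⁶/4453 = 224.568.
ΔM = 224.568 − 204.708 = 19.859 → +19.9 mireds, a warming shift.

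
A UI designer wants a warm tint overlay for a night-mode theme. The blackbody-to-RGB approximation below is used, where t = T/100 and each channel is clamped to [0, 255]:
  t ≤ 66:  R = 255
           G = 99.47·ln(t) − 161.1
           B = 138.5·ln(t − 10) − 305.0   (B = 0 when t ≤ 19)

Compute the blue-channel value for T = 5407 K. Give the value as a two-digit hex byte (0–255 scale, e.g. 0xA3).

t = 5407/100 = 54.07; the t ≤ 66 branch applies.
B = 138.5·ln(54.07 − 10) − 305.0 = 138.5·ln 44.07 − 305.0 = 138.5·3.7858 − 305.0 = 219.330.
Rounded: 219; in hex, 0xDB.

0xDB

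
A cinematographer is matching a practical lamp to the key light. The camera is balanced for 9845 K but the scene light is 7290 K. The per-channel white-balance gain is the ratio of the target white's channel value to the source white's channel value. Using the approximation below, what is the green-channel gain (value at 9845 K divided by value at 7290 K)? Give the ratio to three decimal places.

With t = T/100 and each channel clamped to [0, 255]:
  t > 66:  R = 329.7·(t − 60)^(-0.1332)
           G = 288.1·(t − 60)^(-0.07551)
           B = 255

At 7290 K (t = 72.9):
  G = 288.1·(72.9 − 60)^(-0.07551) = 288.1·12.9^(-0.07551) = 288.1·0.82440 = 237.510.
At 9845 K (t = 98.45):
  G = 288.1·(98.45 − 60)^(-0.07551) = 288.1·38.45^(-0.07551) = 288.1·0.75914 = 218.710.
Gain = 218.710 / 237.510 = 0.9208 → 0.921.

0.921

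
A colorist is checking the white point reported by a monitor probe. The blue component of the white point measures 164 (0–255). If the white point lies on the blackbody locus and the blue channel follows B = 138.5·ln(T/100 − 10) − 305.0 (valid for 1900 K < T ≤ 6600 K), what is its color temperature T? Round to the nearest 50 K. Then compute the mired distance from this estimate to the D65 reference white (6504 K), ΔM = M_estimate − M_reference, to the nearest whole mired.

+99 mireds

ln(t − 10) = (164 + 305.0) / 138.5 = 3.3863.
t − 10 = e^3.3863 = 29.556, so t = 39.556.
T = 100·t = 3956 K → 3950 K to the nearest 50 K.
M_estimate = 10⁶/3950 = 253.16; M_reference = 10⁶/6504 = 153.75.
ΔM = 253.16 − 153.75 = 99.41 → +99 mireds.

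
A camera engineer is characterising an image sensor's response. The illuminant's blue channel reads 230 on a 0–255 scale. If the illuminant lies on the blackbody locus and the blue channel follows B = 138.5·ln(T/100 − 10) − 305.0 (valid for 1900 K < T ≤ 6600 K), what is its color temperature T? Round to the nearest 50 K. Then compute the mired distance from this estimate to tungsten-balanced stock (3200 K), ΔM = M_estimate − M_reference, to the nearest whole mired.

ln(t − 10) = (230 + 305.0) / 138.5 = 3.8628.
t − 10 = e^3.8628 = 47.599, so t = 57.599.
T = 100·t = 5760 K → 5750 K to the nearest 50 K.
M_estimate = 10⁶/5750 = 173.91; M_reference = 10⁶/3200 = 312.50.
ΔM = 173.91 − 312.50 = -138.59 → -139 mireds.

-139 mireds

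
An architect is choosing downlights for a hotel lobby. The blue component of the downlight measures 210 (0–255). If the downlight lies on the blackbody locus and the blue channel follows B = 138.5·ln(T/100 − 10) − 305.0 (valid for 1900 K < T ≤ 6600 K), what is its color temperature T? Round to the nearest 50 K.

5100 K

ln(t − 10) = (210 + 305.0) / 138.5 = 3.7184.
t − 10 = e^3.7184 = 41.199, so t = 51.199.
T = 100·t = 5120 K → 5100 K to the nearest 50 K.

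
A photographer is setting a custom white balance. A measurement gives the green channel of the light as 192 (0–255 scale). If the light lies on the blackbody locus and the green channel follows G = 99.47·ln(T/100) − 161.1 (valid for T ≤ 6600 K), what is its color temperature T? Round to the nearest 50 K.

3500 K

ln t = (192 + 161.1) / 99.47 = 3.5498.
t = e^3.5498 = 34.807.
T = 100·t = 3481 K → 3500 K to the nearest 50 K.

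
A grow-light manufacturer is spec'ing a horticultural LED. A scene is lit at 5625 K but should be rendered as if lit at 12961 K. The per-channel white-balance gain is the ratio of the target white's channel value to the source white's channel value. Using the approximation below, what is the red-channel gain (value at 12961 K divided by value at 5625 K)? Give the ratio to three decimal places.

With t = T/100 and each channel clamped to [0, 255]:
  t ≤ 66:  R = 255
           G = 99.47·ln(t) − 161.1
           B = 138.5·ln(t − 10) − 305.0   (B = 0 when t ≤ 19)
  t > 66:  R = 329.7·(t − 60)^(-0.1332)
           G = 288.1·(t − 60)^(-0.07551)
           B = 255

0.735

At 5625 K (t = 56.25):
  R = 255 by definition for t ≤ 66.
At 12961 K (t = 129.61):
  R = 329.7·(129.61 − 60)^(-0.1332) = 329.7·69.61^(-0.1332) = 329.7·0.56827 = 187.359.
Gain = 187.359 / 255.000 = 0.7347 → 0.735.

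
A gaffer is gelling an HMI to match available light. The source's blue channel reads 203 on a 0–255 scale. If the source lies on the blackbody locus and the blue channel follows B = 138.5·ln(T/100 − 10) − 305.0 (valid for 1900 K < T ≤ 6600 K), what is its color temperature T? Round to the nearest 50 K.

ln(t − 10) = (203 + 305.0) / 138.5 = 3.6679.
t − 10 = e^3.6679 = 39.168, so t = 49.168.
T = 100·t = 4917 K → 4900 K to the nearest 50 K.

4900 K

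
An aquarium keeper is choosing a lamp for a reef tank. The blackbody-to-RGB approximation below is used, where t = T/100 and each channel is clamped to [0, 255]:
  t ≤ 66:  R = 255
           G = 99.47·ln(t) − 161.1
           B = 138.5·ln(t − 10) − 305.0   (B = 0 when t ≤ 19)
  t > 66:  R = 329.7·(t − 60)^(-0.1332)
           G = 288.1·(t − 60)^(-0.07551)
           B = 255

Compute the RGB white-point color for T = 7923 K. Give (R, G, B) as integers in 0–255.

t = 7923/100 = 79.23; the t > 66 branch applies.
R = 329.7·(79.23 − 60)^(-0.1332) = 329.7·19.23^(-0.1332) = 329.7·0.67449 = 222.379.
G = 288.1·(79.23 − 60)^(-0.07551) = 288.1·19.23^(-0.07551) = 288.1·0.79992 = 230.457.
B = 255 by definition for t > 66.
Rounded: (222, 230, 255).

(222, 230, 255)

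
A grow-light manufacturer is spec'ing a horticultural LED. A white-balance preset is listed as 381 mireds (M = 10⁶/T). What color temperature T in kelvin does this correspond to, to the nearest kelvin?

2625 K

T = 10⁶ / 381 = 2624.67 K → 2625 K.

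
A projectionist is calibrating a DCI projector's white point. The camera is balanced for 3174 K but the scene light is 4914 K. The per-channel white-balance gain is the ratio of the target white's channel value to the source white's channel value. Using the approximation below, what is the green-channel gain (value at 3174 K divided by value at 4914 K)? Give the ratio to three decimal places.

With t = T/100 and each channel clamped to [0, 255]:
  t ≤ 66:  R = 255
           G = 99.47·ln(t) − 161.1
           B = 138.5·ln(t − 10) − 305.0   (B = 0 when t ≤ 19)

At 4914 K (t = 49.14):
  G = 99.47·ln 49.14 − 161.1 = 99.47·3.8947 − 161.1 = 226.303.
At 3174 K (t = 31.74):
  G = 99.47·ln 31.74 − 161.1 = 99.47·3.4576 − 161.1 = 182.825.
Gain = 182.825 / 226.303 = 0.8079 → 0.808.

0.808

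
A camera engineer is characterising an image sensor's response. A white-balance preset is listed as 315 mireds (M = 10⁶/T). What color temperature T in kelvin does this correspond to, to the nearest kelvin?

3175 K

T = 10⁶ / 315 = 3174.60 K → 3175 K.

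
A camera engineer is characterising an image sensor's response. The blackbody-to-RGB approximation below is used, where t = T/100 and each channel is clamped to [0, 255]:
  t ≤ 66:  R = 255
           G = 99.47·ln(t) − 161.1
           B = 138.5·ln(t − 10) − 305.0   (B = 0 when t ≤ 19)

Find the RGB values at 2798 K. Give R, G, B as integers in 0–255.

t = 2798/100 = 27.98; the t ≤ 66 branch applies.
R = 255 by definition for t ≤ 66.
G = 99.47·ln 27.98 − 161.1 = 99.47·3.3315 − 161.1 = 170.283.
B = 138.5·ln(27.98 − 10) − 305.0 = 138.5·ln 17.98 − 305.0 = 138.5·2.8893 − 305.0 = 95.163.
Rounded: (255, 170, 95).

R=255, G=170, B=95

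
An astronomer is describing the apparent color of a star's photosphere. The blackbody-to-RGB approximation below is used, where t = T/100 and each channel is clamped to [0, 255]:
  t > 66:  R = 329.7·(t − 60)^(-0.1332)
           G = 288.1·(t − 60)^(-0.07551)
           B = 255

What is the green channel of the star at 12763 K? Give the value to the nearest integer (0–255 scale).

210

t = 12763/100 = 127.63; the t > 66 branch applies.
G = 288.1·(127.63 − 60)^(-0.07551) = 288.1·67.63^(-0.07551) = 288.1·0.72746 = 209.580.
Rounded: 210.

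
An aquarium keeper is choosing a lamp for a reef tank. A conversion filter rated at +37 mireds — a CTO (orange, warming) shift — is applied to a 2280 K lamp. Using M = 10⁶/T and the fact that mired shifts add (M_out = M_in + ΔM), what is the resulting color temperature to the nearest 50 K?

2100 K

M_in = 10⁶/2280 = 438.60 mireds.
M_out = 438.60 + (+37) = 475.60 mireds.
T_out = 10⁶/475.60 = 2102.6 K → 2100 K.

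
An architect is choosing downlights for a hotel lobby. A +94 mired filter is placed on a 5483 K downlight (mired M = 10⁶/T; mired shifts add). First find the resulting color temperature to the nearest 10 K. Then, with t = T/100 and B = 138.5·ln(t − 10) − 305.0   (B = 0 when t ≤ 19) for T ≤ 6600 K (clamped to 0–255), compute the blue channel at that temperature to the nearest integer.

147

M_in = 10⁶/5483 = 182.38; M_out = 182.38 + (+94) = 276.38.
T_out = 10⁶/276.38 = 3618.2 K → 3620 K; t = 36.2.
B = 138.5·ln(36.2 − 10) − 305.0 = 138.5·ln 26.2 − 305.0 = 138.5·3.2658 − 305.0 = 147.308.
Rounded: 147.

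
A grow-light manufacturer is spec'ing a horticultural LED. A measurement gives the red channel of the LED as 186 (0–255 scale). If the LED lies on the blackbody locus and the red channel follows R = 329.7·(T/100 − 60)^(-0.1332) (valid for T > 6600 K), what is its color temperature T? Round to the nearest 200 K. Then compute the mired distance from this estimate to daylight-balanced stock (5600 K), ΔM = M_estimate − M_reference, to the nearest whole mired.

-104 mireds

(t − 60)^(-0.1332) = 186/329.7 = 0.56415.
t − 60 = 0.56415^(1/-0.1332) = 0.56415^(-7.508) = 73.521, so t = 133.521.
T = 100·t = 13352 K → 13400 K to the nearest 200 K.
M_estimate = 10⁶/13400 = 74.63; M_reference = 10⁶/5600 = 178.57.
ΔM = 74.63 − 178.57 = -103.94 → -104 mireds.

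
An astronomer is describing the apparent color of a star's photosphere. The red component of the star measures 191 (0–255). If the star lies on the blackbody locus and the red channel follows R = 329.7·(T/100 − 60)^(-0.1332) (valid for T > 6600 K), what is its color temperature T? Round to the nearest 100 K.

12000 K

(t − 60)^(-0.1332) = 191/329.7 = 0.57931.
t − 60 = 0.57931^(1/-0.1332) = 0.57931^(-7.508) = 60.245, so t = 120.245.
T = 100·t = 12025 K → 12000 K to the nearest 100 K.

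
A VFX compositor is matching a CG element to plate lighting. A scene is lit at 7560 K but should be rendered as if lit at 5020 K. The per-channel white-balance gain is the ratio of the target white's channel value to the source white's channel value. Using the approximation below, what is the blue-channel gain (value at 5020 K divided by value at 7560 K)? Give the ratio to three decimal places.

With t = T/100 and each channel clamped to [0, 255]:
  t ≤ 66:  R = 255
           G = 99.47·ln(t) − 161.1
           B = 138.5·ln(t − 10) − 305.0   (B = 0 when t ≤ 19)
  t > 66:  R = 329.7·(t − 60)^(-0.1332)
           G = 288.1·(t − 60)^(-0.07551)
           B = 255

0.810

At 7560 K (t = 75.6):
  B = 255 by definition for t > 66.
At 5020 K (t = 50.2):
  B = 138.5·ln(50.2 − 10) − 305.0 = 138.5·ln 40.2 − 305.0 = 138.5·3.6939 − 305.0 = 206.601.
Gain = 206.601 / 255.000 = 0.8102 → 0.810.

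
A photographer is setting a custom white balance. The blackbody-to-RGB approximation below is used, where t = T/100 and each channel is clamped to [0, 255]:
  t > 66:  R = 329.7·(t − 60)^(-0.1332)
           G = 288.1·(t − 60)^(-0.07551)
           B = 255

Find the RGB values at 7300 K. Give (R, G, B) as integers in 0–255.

t = 7300/100 = 73; the t > 66 branch applies.
R = 329.7·(73 − 60)^(-0.1332) = 329.7·13^(-0.1332) = 329.7·0.71060 = 234.283.
G = 288.1·(73 − 60)^(-0.07551) = 288.1·13^(-0.07551) = 288.1·0.82392 = 237.372.
B = 255 by definition for t > 66.
Rounded: (234, 237, 255).

(234, 237, 255)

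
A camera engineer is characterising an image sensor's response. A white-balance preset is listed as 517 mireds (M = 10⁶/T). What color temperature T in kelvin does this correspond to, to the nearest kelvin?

1934 K

T = 10⁶ / 517 = 1934.24 K → 1934 K.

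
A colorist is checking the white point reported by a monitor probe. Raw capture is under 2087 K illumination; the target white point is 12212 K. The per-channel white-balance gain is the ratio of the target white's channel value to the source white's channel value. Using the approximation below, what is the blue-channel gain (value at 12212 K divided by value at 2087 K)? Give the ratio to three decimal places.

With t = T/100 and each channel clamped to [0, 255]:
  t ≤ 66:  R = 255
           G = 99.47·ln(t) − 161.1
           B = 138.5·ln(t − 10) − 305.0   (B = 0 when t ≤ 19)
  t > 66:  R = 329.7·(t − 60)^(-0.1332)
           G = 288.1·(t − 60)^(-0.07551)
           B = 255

At 2087 K (t = 20.87):
  B = 138.5·ln(20.87 − 10) − 305.0 = 138.5·ln 10.87 − 305.0 = 138.5·2.3860 − 305.0 = 25.462.
At 12212 K (t = 122.12):
  B = 255 by definition for t > 66.
Gain = 255.000 / 25.462 = 10.0150 → 10.015.

10.015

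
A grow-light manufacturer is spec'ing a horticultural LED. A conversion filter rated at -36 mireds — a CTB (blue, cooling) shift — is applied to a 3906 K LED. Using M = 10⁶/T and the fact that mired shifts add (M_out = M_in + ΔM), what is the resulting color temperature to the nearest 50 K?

M_in = 10⁶/3906 = 256.02 mireds.
M_out = 256.02 + (-36) = 220.02 mireds.
T_out = 10⁶/220.02 = 4545.1 K → 4550 K.

4550 K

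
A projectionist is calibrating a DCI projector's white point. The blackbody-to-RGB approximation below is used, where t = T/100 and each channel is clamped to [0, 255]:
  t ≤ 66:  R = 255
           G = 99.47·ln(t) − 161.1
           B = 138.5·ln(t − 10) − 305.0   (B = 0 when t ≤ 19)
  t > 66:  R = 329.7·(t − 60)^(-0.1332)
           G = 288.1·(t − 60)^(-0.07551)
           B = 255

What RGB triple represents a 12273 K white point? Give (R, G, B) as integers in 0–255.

(190, 211, 255)

t = 12273/100 = 122.73; the t > 66 branch applies.
R = 329.7·(122.73 − 60)^(-0.1332) = 329.7·62.73^(-0.1332) = 329.7·0.57620 = 189.974.
G = 288.1·(122.73 − 60)^(-0.07551) = 288.1·62.73^(-0.07551) = 288.1·0.73160 = 210.773.
B = 255 by definition for t > 66.
Rounded: (190, 211, 255).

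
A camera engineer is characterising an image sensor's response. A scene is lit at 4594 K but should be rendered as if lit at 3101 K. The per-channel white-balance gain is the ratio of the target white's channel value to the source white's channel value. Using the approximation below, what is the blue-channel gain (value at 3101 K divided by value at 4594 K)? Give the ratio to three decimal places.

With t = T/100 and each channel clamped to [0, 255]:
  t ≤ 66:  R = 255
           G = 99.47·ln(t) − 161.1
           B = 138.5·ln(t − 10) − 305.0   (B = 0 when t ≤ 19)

0.611

At 4594 K (t = 45.94):
  B = 138.5·ln(45.94 − 10) − 305.0 = 138.5·ln 35.94 − 305.0 = 138.5·3.5819 − 305.0 = 191.086.
At 3101 K (t = 31.01):
  B = 138.5·ln(31.01 − 10) − 305.0 = 138.5·ln 21.01 − 305.0 = 138.5·3.0450 − 305.0 = 116.732.
Gain = 116.732 / 191.086 = 0.6109 → 0.611.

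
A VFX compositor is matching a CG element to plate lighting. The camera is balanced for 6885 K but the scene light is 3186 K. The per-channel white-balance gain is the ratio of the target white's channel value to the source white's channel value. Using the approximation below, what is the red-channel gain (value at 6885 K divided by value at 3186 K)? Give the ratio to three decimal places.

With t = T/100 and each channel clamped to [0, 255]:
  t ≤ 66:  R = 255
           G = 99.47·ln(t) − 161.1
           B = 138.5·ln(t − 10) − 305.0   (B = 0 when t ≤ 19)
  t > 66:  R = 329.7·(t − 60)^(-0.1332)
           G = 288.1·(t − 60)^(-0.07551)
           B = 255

At 3186 K (t = 31.86):
  R = 255 by definition for t ≤ 66.
At 6885 K (t = 68.85):
  R = 329.7·(68.85 − 60)^(-0.1332) = 329.7·8.85^(-0.1332) = 329.7·0.74794 = 246.596.
Gain = 246.596 / 255.000 = 0.9670 → 0.967.

0.967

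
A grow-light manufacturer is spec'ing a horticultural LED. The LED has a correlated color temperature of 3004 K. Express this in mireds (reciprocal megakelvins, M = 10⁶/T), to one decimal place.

332.9 mireds

M = 10⁶ / 3004 = 332.889 → 332.9 mireds.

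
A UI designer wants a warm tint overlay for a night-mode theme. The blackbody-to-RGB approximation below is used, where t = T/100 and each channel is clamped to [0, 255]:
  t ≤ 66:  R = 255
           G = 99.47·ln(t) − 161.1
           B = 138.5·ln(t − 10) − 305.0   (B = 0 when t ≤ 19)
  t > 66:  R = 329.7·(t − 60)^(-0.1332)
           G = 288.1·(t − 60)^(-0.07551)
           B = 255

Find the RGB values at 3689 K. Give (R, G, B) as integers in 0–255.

(255, 198, 151)

t = 3689/100 = 36.89; the t ≤ 66 branch applies.
R = 255 by definition for t ≤ 66.
G = 99.47·ln 36.89 − 161.1 = 99.47·3.6079 − 161.1 = 197.782.
B = 138.5·ln(36.89 − 10) − 305.0 = 138.5·ln 26.89 − 305.0 = 138.5·3.2918 − 305.0 = 150.908.
Rounded: (255, 198, 151).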